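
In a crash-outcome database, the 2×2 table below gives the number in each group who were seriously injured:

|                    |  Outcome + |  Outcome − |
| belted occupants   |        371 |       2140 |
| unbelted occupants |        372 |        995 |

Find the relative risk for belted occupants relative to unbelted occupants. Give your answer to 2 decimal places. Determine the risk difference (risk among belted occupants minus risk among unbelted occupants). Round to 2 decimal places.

RR = 0.54; RD = -0.12

risk, belted occupants = 371/2511 = 0.1477
risk, unbelted occupants = 372/1367 = 0.2721
RR = 0.1477 / 0.2721 = 0.54
risk difference = 0.1477 − 0.2721 = -0.12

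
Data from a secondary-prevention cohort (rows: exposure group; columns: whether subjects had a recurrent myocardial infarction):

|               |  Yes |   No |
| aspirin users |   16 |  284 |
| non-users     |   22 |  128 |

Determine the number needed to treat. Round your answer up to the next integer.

risk, aspirin users = 16/300 = 0.053333
risk, non-users = 22/150 = 0.146667
absolute risk difference = 0.093333
1 / 0.093333 = 10.714 → round up → 11

NNT: 11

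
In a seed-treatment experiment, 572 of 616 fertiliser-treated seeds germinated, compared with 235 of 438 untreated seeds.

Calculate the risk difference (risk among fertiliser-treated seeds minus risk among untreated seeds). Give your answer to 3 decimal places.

0.392

risk, fertiliser-treated seeds = 572/616 = 0.9286
risk, untreated seeds = 235/438 = 0.5365
risk difference = 0.9286 − 0.5365 = 0.392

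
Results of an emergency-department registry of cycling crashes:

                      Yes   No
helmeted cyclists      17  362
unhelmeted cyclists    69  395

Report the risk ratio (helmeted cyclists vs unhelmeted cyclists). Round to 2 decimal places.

RR = 0.30

risk, helmeted cyclists = 17/379 = 0.04485
risk, unhelmeted cyclists = 69/464 = 0.14871
RR = 0.04485 / 0.14871 = 0.30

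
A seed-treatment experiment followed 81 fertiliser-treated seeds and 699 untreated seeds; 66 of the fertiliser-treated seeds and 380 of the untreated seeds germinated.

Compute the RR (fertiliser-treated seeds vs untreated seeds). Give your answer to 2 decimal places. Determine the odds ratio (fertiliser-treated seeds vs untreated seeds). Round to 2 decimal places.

RR = 1.50; OR = 3.69

risk, fertiliser-treated seeds = 66/81 = 0.8148
risk, untreated seeds = 380/699 = 0.5436
RR = 0.8148 / 0.5436 = 1.50
OR = (66 × 319) / (15 × 380) = 21054/5700 ≈ 3.69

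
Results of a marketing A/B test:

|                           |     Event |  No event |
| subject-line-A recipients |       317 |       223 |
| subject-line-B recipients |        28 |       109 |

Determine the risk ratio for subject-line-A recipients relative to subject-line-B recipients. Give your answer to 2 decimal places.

risk, subject-line-A recipients = 317/540 = 0.5870
risk, subject-line-B recipients = 28/137 = 0.2044
RR = 0.5870 / 0.2044 = 2.87

RR = 2.87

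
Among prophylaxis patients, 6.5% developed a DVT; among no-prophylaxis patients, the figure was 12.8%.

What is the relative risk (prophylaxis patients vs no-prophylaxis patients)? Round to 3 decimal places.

RR = 0.0650 / 0.1280 = 0.508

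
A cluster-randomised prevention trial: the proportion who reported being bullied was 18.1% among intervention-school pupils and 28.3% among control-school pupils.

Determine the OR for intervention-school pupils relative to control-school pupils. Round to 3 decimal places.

0.560

odds, intervention-school pupils = 0.1810/0.8190 = 0.2210
odds, control-school pupils = 0.2830/0.7170 = 0.3947
OR = 0.2210 / 0.3947 = 0.560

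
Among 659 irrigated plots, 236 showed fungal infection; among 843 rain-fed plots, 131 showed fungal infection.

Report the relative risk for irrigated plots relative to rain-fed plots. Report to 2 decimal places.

RR ≈ 2.30

risk, irrigated plots = 236/659 = 0.3581
risk, rain-fed plots = 131/843 = 0.1554
RR = 0.3581 / 0.1554 = 2.30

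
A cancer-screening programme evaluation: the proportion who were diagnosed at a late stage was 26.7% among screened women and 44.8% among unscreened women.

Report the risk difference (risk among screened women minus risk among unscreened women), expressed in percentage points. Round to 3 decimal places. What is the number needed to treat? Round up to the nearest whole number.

risk difference = 0.2670 − 0.4480 = -0.1810 → -18.100 percentage points
absolute risk difference = 0.181000
1 / 0.181000 = 5.525 → round up → 6

RD = -18.100; NNT = 6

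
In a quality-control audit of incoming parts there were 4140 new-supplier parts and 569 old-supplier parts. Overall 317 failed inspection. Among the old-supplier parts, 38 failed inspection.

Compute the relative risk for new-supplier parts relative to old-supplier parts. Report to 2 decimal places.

new-supplier parts with the outcome: 317 − 38 = 279
new-supplier parts without the outcome: 4140 − 279 = 3861
old-supplier parts without the outcome: 569 − 38 = 531
risk, new-supplier parts = 279/4140 = 0.0674
risk, old-supplier parts = 38/569 = 0.0668
RR = 0.0674 / 0.0668 = 1.01

RR = 1.01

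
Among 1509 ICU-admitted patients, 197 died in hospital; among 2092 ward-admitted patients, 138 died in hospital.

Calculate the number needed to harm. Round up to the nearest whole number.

16

risk, ICU-admitted patients = 197/1509 = 0.130550
risk, ward-admitted patients = 138/2092 = 0.065966
absolute risk difference = 0.064584
1 / 0.064584 = 15.484 → round up → 16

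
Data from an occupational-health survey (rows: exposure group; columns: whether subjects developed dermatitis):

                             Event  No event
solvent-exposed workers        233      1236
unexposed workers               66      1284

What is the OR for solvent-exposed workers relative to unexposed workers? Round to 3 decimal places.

OR = (233 × 1284) / (1236 × 66) = 299172/81576 ≈ 3.667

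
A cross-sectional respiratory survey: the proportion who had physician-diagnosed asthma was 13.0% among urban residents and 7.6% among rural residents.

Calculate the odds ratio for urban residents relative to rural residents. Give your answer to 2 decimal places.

OR: 1.82

odds, urban residents = 0.1300/0.8700 = 0.1494
odds, rural residents = 0.0760/0.9240 = 0.0823
OR = 0.1494 / 0.0823 = 1.82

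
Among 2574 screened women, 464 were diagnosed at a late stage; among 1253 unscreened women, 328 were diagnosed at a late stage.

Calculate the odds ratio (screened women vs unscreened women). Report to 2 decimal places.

0.62

odds, screened women = 464/2110 = 0.2199
odds, unscreened women = 328/925 = 0.3546
OR = 0.2199 / 0.3546 = 0.62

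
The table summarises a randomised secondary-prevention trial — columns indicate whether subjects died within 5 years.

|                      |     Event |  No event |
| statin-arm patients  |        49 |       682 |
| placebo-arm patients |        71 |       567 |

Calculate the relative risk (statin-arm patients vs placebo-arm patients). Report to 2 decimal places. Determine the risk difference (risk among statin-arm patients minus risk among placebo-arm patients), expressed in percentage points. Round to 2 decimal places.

RR = 0.60; RD = -4.43

risk, statin-arm patients = 49/731 = 0.0670
risk, placebo-arm patients = 71/638 = 0.1113
RR = 0.0670 / 0.1113 = 0.60
risk difference = 0.0670 − 0.1113 = -0.0443 → -4.43 percentage points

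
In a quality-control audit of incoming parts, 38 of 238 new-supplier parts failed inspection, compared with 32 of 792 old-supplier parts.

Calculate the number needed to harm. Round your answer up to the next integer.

NNH ≈ 9

risk, new-supplier parts = 38/238 = 0.159664
risk, old-supplier parts = 32/792 = 0.040404
absolute risk difference = 0.119260
1 / 0.119260 = 8.385 → round up → 9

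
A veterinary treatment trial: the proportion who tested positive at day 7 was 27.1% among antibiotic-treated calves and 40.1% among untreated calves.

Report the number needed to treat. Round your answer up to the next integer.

NNT = 8

absolute risk difference = 0.130000
1 / 0.130000 = 7.692 → round up → 8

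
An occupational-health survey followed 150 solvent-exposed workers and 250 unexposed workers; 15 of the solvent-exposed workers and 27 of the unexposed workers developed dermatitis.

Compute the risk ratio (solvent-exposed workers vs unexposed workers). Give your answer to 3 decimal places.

RR ≈ 0.926

risk, solvent-exposed workers = 15/150 = 0.1000
risk, unexposed workers = 27/250 = 0.1080
RR = 0.1000 / 0.1080 = 0.926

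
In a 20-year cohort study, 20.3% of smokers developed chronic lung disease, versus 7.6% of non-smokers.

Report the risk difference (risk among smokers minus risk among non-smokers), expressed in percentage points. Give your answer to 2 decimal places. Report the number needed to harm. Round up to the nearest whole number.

risk difference = 0.2030 − 0.0760 = 0.1270 → 12.70 percentage points
absolute risk difference = 0.127000
1 / 0.127000 = 7.874 → round up → 8

RD = 12.70; NNH = 8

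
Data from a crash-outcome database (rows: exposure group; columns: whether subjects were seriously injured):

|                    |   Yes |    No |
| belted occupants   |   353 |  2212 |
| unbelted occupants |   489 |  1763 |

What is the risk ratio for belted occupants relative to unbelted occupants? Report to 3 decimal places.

risk, belted occupants = 353/2565 = 0.1376
risk, unbelted occupants = 489/2252 = 0.2171
RR = 0.1376 / 0.2171 = 0.634

0.634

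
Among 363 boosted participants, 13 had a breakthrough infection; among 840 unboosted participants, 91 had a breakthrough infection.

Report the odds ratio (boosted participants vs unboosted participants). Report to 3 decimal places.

odds, boosted participants = 13/350 = 0.03714
odds, unboosted participants = 91/749 = 0.12150
OR = 0.03714 / 0.12150 = 0.306

OR = 0.306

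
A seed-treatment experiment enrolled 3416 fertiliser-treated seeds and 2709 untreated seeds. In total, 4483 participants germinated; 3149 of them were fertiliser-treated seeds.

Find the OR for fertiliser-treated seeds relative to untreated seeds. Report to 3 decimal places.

12.156

fertiliser-treated seeds without the outcome: 3416 − 3149 = 267
untreated seeds with the outcome: 4483 − 3149 = 1334
untreated seeds without the outcome: 2709 − 1334 = 1375
OR = (3149 × 1375) / (267 × 1334) = 4329875/356178 ≈ 12.156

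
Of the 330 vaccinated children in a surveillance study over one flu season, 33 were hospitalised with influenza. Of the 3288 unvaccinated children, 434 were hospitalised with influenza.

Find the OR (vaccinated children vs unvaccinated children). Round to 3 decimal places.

OR = (33 × 2854) / (297 × 434) = 94182/128898 ≈ 0.731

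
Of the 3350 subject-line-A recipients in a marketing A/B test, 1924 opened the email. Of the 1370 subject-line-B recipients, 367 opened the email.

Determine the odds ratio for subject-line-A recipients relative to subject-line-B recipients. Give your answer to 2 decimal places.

OR = (1924 × 1003) / (1426 × 367) = 1929772/523342 ≈ 3.69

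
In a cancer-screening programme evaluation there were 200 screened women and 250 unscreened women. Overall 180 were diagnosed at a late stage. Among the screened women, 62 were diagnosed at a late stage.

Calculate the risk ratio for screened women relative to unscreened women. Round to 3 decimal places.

RR = 0.657

screened women without the outcome: 200 − 62 = 138
unscreened women with the outcome: 180 − 62 = 118
unscreened women without the outcome: 250 − 118 = 132
risk, screened women = 62/200 = 0.3100
risk, unscreened women = 118/250 = 0.4720
RR = 0.3100 / 0.4720 = 0.657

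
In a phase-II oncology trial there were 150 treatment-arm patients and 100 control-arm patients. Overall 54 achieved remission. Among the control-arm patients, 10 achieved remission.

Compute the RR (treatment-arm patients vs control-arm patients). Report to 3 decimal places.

RR = 2.933

treatment-arm patients with the outcome: 54 − 10 = 44
treatment-arm patients without the outcome: 150 − 44 = 106
control-arm patients without the outcome: 100 − 10 = 90
risk, treatment-arm patients = 44/150 = 0.2933
risk, control-arm patients = 10/100 = 0.1000
RR = 0.2933 / 0.1000 = 2.933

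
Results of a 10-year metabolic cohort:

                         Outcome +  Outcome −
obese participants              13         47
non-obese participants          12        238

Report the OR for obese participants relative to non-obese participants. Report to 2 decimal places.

5.49

odds, obese participants = 13/47 = 0.27660
odds, non-obese participants = 12/238 = 0.05042
OR = 0.27660 / 0.05042 = 5.49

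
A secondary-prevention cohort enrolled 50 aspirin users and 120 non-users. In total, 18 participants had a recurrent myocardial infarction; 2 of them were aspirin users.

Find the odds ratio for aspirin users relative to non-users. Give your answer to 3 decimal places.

0.271

aspirin users without the outcome: 50 − 2 = 48
non-users with the outcome: 18 − 2 = 16
non-users without the outcome: 120 − 16 = 104
OR = (2 × 104) / (48 × 16) = 208/768 ≈ 0.271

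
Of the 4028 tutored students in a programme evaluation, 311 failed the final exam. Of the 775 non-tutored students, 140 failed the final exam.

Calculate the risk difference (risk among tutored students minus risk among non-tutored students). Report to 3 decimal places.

risk, tutored students = 311/4028 = 0.0772
risk, non-tutored students = 140/775 = 0.1806
risk difference = 0.0772 − 0.1806 = -0.103

-0.103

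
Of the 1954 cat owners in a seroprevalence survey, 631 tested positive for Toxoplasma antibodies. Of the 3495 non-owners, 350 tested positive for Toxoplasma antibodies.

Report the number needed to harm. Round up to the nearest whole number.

NNH ≈ 5

risk, cat owners = 631/1954 = 0.322927
risk, non-owners = 350/3495 = 0.100143
absolute risk difference = 0.222784
1 / 0.222784 = 4.489 → round up → 5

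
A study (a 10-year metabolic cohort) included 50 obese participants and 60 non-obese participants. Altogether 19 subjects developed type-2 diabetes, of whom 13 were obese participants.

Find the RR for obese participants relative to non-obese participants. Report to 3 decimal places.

obese participants without the outcome: 50 − 13 = 37
non-obese participants with the outcome: 19 − 13 = 6
non-obese participants without the outcome: 60 − 6 = 54
risk, obese participants = 13/50 = 0.2600
risk, non-obese participants = 6/60 = 0.1000
RR = 0.2600 / 0.1000 = 2.600

2.600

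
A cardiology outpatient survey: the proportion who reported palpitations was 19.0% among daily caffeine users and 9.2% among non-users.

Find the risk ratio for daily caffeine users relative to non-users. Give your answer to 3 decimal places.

RR = 0.1900 / 0.0920 = 2.065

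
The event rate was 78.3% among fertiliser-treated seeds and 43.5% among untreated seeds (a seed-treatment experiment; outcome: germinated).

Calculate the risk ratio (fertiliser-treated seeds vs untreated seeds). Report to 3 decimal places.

RR = 0.7830 / 0.4350 = 1.800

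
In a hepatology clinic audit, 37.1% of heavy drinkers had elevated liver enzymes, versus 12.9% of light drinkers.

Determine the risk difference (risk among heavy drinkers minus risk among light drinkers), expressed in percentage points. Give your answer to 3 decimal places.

24.200

risk difference = 0.3710 − 0.1290 = 0.2420 → 24.200 percentage points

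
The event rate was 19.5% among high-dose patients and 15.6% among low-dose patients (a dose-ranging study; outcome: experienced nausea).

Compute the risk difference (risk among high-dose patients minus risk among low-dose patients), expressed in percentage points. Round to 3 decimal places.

RD ≈ 3.900

risk difference = 0.1950 − 0.1560 = 0.0390 → 3.900 percentage points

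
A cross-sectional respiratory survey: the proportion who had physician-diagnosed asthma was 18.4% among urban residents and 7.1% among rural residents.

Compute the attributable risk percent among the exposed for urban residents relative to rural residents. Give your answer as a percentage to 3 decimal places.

AR% = (0.1840 − 0.0710) / 0.1840 = 0.6141 → 61.413%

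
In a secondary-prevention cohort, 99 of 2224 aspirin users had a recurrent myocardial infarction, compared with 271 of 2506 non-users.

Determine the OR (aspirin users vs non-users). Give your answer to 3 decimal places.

odds, aspirin users = 99/2125 = 0.04659
odds, non-users = 271/2235 = 0.12125
OR = 0.04659 / 0.12125 = 0.384

0.384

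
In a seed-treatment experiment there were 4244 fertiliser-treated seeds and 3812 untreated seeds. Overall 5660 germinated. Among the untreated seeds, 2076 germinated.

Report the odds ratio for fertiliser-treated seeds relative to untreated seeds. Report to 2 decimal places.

OR = 4.54

fertiliser-treated seeds with the outcome: 5660 − 2076 = 3584
fertiliser-treated seeds without the outcome: 4244 − 3584 = 660
untreated seeds without the outcome: 3812 − 2076 = 1736
OR = (3584 × 1736) / (660 × 2076) = 6221824/1370160 ≈ 4.54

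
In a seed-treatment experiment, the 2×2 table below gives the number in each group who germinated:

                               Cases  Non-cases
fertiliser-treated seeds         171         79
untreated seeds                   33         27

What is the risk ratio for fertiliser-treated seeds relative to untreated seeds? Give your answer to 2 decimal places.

risk, fertiliser-treated seeds = 171/250 = 0.6840
risk, untreated seeds = 33/60 = 0.5500
RR = 0.6840 / 0.5500 = 1.24

RR ≈ 1.24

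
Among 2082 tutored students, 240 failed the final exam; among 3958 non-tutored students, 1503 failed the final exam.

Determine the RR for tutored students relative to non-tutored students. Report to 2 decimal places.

0.30

risk, tutored students = 240/2082 = 0.1153
risk, non-tutored students = 1503/3958 = 0.3797
RR = 0.1153 / 0.3797 = 0.30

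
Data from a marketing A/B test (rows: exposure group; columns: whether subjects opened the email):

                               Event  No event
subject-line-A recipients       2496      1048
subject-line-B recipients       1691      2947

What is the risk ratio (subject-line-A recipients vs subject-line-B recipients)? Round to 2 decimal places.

risk, subject-line-A recipients = 2496/3544 = 0.7043
risk, subject-line-B recipients = 1691/4638 = 0.3646
RR = 0.7043 / 0.3646 = 1.93

RR = 1.93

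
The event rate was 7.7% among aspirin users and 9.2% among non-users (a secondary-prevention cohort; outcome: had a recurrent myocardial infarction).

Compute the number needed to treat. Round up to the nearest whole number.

absolute risk difference = 0.015000
1 / 0.015000 = 66.667 → round up → 67

67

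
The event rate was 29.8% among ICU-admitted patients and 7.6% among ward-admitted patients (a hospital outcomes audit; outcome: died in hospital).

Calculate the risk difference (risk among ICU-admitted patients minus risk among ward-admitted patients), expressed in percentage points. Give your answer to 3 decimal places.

RD: 22.200

risk difference = 0.2980 − 0.0760 = 0.2220 → 22.200 percentage points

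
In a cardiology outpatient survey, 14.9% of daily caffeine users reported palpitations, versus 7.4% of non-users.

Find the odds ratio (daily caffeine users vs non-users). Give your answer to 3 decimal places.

odds, daily caffeine users = 0.1490/0.8510 = 0.1751
odds, non-users = 0.0740/0.9260 = 0.0799
OR = 0.1751 / 0.0799 = 2.191

2.191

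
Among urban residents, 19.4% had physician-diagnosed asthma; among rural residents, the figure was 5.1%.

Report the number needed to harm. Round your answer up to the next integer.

7

absolute risk difference = 0.143000
1 / 0.143000 = 6.993 → round up → 7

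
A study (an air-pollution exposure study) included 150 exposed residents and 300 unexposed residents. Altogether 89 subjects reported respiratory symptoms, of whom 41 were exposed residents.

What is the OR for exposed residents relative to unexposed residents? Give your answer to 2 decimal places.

exposed residents without the outcome: 150 − 41 = 109
unexposed residents with the outcome: 89 − 41 = 48
unexposed residents without the outcome: 300 − 48 = 252
OR = (41 × 252) / (109 × 48) = 10332/5232 ≈ 1.97

OR: 1.97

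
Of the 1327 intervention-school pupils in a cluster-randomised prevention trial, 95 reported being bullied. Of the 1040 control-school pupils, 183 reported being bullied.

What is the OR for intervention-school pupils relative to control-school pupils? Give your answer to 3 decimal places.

OR = (95 × 857) / (1232 × 183) = 81415/225456 ≈ 0.361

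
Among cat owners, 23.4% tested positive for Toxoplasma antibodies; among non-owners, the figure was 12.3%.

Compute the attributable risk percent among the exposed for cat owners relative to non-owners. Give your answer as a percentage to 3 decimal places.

AR% = (0.2340 − 0.1230) / 0.2340 = 0.4744 → 47.436%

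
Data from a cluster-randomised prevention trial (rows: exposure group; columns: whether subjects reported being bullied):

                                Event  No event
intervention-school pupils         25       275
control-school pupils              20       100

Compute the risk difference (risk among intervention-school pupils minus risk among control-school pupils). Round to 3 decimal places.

risk, intervention-school pupils = 25/300 = 0.0833
risk, control-school pupils = 20/120 = 0.1667
risk difference = 0.0833 − 0.1667 = -0.083

-0.083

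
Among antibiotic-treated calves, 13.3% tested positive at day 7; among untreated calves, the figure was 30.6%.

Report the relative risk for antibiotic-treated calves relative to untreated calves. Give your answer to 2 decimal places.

RR = 0.1330 / 0.3060 = 0.43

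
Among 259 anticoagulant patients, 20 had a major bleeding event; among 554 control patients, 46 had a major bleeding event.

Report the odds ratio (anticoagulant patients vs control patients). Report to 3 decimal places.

0.924

odds, anticoagulant patients = 20/239 = 0.0837
odds, control patients = 46/508 = 0.0906
OR = 0.0837 / 0.0906 = 0.924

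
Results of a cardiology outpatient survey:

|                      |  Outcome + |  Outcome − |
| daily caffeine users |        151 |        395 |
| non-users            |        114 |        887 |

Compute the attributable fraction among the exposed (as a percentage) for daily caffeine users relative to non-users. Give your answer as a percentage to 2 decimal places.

AR% = 58.82%

risk, daily caffeine users = 151/546 = 0.2766
risk, non-users = 114/1001 = 0.1139
AR% = (0.2766 − 0.1139) / 0.2766 = 0.5882 → 58.82%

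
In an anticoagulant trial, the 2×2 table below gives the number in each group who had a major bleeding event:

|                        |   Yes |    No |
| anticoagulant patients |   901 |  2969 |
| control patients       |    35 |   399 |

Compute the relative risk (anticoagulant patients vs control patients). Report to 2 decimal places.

risk, anticoagulant patients = 901/3870 = 0.2328
risk, control patients = 35/434 = 0.0806
RR = 0.2328 / 0.0806 = 2.89

RR ≈ 2.89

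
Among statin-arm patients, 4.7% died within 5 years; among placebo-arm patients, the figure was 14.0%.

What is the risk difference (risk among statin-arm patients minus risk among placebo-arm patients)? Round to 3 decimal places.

risk difference = 0.04700 − 0.14000 = -0.093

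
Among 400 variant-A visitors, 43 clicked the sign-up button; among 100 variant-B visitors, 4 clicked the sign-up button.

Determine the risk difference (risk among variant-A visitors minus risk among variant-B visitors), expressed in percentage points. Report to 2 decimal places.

risk, variant-A visitors = 43/400 = 0.10750
risk, variant-B visitors = 4/100 = 0.04000
risk difference = 0.10750 − 0.04000 = 0.06750 → 6.75 percentage points

RD: 6.75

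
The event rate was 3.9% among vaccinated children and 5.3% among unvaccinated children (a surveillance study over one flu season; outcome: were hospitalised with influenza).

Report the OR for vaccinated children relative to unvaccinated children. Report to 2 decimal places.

odds, vaccinated children = 0.03900/0.96100 = 0.04058
odds, unvaccinated children = 0.05300/0.94700 = 0.05597
OR = 0.04058 / 0.05597 = 0.73

OR: 0.73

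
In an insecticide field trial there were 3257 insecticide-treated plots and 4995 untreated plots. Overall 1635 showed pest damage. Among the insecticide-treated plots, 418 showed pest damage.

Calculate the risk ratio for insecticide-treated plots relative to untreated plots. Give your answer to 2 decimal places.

0.53

insecticide-treated plots without the outcome: 3257 − 418 = 2839
untreated plots with the outcome: 1635 − 418 = 1217
untreated plots without the outcome: 4995 − 1217 = 3778
risk, insecticide-treated plots = 418/3257 = 0.1283
risk, untreated plots = 1217/4995 = 0.2436
RR = 0.1283 / 0.2436 = 0.53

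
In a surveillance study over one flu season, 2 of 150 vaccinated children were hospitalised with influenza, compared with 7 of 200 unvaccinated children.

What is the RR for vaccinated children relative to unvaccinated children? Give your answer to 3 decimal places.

risk, vaccinated children = 2/150 = 0.01333
risk, unvaccinated children = 7/200 = 0.03500
RR = 0.01333 / 0.03500 = 0.381

RR: 0.381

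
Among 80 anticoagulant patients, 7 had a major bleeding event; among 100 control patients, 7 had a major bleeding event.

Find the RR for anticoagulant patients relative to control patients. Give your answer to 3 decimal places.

risk, anticoagulant patients = 7/80 = 0.0875
risk, control patients = 7/100 = 0.0700
RR = 0.0875 / 0.0700 = 1.250

1.250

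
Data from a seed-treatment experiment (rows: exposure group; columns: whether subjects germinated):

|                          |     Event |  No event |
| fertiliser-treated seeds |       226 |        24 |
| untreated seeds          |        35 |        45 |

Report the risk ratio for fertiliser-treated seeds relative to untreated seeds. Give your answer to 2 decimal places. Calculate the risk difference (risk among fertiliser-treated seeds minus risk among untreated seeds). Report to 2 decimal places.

RR = 2.07; RD = 0.47

risk, fertiliser-treated seeds = 226/250 = 0.9040
risk, untreated seeds = 35/80 = 0.4375
RR = 0.9040 / 0.4375 = 2.07
risk difference = 0.9040 − 0.4375 = 0.47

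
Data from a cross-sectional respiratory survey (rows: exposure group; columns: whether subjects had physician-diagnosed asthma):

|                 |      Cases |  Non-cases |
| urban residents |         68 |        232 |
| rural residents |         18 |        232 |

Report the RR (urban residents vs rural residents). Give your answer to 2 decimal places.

risk, urban residents = 68/300 = 0.2267
risk, rural residents = 18/250 = 0.0720
RR = 0.2267 / 0.0720 = 3.15

RR = 3.15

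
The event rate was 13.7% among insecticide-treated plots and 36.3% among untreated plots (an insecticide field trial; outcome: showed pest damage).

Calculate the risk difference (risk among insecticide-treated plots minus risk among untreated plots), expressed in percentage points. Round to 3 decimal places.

risk difference = 0.1370 − 0.3630 = -0.2260 → -22.600 percentage points

-22.600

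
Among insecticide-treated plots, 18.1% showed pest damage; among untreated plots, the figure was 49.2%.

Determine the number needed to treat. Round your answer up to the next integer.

absolute risk difference = 0.311000
1 / 0.311000 = 3.215 → round up → 4

NNT = 4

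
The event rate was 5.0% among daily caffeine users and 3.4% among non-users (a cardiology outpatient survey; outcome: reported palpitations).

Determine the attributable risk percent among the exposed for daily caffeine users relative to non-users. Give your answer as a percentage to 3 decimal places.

AR% = (0.05000 − 0.03400) / 0.05000 = 0.3200 → 32.000%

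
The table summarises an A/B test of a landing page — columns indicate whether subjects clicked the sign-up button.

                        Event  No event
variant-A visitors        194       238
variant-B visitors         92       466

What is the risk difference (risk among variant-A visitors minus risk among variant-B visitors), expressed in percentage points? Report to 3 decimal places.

RD ≈ 28.420

risk, variant-A visitors = 194/432 = 0.4491
risk, variant-B visitors = 92/558 = 0.1649
risk difference = 0.4491 − 0.1649 = 0.2842 → 28.420 percentage points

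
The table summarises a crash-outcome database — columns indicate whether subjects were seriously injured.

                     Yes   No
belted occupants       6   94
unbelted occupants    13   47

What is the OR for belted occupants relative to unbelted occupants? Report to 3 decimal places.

odds, belted occupants = 6/94 = 0.0638
odds, unbelted occupants = 13/47 = 0.2766
OR = 0.0638 / 0.2766 = 0.231

0.231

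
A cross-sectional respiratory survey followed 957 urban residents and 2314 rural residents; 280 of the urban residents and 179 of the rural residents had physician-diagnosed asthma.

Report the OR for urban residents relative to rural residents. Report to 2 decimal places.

OR = (280 × 2135) / (677 × 179) = 597800/121183 ≈ 4.93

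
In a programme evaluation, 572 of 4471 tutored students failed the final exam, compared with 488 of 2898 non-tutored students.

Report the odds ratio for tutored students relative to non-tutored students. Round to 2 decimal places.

odds, tutored students = 572/3899 = 0.1467
odds, non-tutored students = 488/2410 = 0.2025
OR = 0.1467 / 0.2025 = 0.72

OR: 0.72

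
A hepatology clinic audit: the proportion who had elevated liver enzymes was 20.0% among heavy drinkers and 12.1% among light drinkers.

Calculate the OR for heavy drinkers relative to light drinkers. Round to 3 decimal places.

odds, heavy drinkers = 0.2000/0.8000 = 0.2500
odds, light drinkers = 0.1210/0.8790 = 0.1377
OR = 0.2500 / 0.1377 = 1.816

1.816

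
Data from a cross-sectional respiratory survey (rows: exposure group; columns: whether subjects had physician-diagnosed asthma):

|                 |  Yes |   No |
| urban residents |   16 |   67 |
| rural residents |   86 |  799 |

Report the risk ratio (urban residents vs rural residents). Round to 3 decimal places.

1.984

risk, urban residents = 16/83 = 0.1928
risk, rural residents = 86/885 = 0.0972
RR = 0.1928 / 0.0972 = 1.984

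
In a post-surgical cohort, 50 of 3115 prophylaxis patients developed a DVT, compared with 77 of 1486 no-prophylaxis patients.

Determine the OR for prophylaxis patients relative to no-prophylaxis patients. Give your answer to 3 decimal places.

OR = (50 × 1409) / (3065 × 77) = 70450/236005 ≈ 0.299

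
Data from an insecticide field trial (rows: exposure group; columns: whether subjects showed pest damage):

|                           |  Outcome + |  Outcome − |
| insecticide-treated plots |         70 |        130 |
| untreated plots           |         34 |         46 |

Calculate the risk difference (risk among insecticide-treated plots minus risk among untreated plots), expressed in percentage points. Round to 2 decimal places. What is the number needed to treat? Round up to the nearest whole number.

risk, insecticide-treated plots = 70/200 = 0.3500
risk, untreated plots = 34/80 = 0.4250
risk difference = 0.3500 − 0.4250 = -0.0750 → -7.50 percentage points
absolute risk difference = 0.075000
1 / 0.075000 = 13.333 → round up → 14

RD = -7.50; NNT = 14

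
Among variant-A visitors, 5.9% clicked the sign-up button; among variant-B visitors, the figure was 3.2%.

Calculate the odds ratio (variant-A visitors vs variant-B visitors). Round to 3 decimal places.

odds, variant-A visitors = 0.05900/0.94100 = 0.06270
odds, variant-B visitors = 0.03200/0.96800 = 0.03306
OR = 0.06270 / 0.03306 = 1.897

1.897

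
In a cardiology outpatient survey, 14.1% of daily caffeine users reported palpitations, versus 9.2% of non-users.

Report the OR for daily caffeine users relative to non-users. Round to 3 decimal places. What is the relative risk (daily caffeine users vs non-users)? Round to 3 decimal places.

odds, daily caffeine users = 0.1410/0.8590 = 0.1641
odds, non-users = 0.0920/0.9080 = 0.1013
OR = 0.1641 / 0.1013 = 1.620
RR = 0.1410 / 0.0920 = 1.533

OR = 1.620; RR = 1.533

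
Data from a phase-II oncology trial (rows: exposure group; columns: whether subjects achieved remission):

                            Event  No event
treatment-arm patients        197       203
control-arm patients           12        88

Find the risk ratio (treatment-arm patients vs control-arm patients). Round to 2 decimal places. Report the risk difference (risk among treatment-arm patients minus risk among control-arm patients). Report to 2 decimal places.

RR = 4.10; RD = 0.37

risk, treatment-arm patients = 197/400 = 0.4925
risk, control-arm patients = 12/100 = 0.1200
RR = 0.4925 / 0.1200 = 4.10
risk difference = 0.4925 − 0.1200 = 0.37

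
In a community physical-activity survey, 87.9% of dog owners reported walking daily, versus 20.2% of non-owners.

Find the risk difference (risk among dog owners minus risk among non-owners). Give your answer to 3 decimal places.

risk difference = 0.8790 − 0.2020 = 0.677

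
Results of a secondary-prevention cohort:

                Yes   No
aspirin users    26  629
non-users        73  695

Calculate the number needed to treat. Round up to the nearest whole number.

19

risk, aspirin users = 26/655 = 0.039695
risk, non-users = 73/768 = 0.095052
absolute risk difference = 0.055357
1 / 0.055357 = 18.065 → round up → 19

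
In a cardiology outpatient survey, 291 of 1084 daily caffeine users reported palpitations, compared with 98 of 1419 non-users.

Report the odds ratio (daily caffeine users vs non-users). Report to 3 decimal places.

4.946

odds, daily caffeine users = 291/793 = 0.3670
odds, non-users = 98/1321 = 0.0742
OR = 0.3670 / 0.0742 = 4.946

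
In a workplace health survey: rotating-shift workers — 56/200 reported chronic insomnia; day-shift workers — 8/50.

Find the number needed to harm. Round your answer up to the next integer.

NNH ≈ 9

risk, rotating-shift workers = 56/200 = 0.280000
risk, day-shift workers = 8/50 = 0.160000
absolute risk difference = 0.120000
1 / 0.120000 = 8.333 → round up → 9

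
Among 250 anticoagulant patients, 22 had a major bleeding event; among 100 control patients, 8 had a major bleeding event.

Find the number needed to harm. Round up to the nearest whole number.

125

risk, anticoagulant patients = 22/250 = 0.088000
risk, control patients = 8/100 = 0.080000
absolute risk difference = 0.008000
1 / 0.008000 = 125.000 → round up → 125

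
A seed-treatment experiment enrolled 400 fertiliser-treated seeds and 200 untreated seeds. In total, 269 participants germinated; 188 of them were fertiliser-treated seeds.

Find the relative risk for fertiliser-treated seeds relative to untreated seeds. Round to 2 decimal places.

fertiliser-treated seeds without the outcome: 400 − 188 = 212
untreated seeds with the outcome: 269 − 188 = 81
untreated seeds without the outcome: 200 − 81 = 119
risk, fertiliser-treated seeds = 188/400 = 0.4700
risk, untreated seeds = 81/200 = 0.4050
RR = 0.4700 / 0.4050 = 1.16

1.16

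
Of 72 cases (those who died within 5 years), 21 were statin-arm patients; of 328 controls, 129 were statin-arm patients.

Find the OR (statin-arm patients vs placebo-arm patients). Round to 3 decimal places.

0.635

odds, statin-arm patients = 21/129 = 0.1628
odds, placebo-arm patients = 51/199 = 0.2563
OR = 0.1628 / 0.2563 = 0.635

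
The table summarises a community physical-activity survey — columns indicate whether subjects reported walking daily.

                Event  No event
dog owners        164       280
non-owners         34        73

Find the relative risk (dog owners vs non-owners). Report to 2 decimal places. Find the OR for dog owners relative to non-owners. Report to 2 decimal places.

risk, dog owners = 164/444 = 0.3694
risk, non-owners = 34/107 = 0.3178
RR = 0.3694 / 0.3178 = 1.16
OR = (164 × 73) / (280 × 34) = 11972/9520 ≈ 1.26

RR = 1.16; OR = 1.26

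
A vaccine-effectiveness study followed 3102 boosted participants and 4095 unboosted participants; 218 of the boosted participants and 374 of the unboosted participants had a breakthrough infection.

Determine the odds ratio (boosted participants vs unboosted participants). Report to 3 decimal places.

OR = (218 × 3721) / (2884 × 374) = 811178/1078616 ≈ 0.752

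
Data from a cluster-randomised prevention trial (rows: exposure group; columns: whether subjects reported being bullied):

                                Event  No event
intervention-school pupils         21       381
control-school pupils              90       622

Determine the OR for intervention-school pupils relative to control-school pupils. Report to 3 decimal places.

OR = 0.381

odds, intervention-school pupils = 21/381 = 0.0551
odds, control-school pupils = 90/622 = 0.1447
OR = 0.0551 / 0.1447 = 0.381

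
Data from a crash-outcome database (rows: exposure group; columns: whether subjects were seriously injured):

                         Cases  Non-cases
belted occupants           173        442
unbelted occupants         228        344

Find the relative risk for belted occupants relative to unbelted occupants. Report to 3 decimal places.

risk, belted occupants = 173/615 = 0.2813
risk, unbelted occupants = 228/572 = 0.3986
RR = 0.2813 / 0.3986 = 0.706

RR ≈ 0.706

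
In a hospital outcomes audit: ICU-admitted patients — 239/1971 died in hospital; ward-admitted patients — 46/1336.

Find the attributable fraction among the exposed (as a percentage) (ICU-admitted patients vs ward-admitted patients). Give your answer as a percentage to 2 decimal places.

71.61%

risk, ICU-admitted patients = 239/1971 = 0.12126
risk, ward-admitted patients = 46/1336 = 0.03443
AR% = (0.12126 − 0.03443) / 0.12126 = 0.7161 → 71.61%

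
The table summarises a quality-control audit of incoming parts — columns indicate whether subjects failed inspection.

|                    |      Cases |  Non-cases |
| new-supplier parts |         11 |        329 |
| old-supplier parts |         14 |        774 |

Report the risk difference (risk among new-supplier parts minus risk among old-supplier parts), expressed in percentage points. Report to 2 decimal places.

risk, new-supplier parts = 11/340 = 0.03235
risk, old-supplier parts = 14/788 = 0.01777
risk difference = 0.03235 − 0.01777 = 0.01459 → 1.46 percentage points

1.46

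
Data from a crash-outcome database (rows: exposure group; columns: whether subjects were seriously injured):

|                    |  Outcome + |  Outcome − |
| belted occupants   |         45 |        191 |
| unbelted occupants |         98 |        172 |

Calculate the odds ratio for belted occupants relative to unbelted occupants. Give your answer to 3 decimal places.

OR = (45 × 172) / (191 × 98) = 7740/18718 ≈ 0.414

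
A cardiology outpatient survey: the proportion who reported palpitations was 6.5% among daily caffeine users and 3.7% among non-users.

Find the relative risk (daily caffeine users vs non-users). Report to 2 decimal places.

RR = 0.06500 / 0.03700 = 1.76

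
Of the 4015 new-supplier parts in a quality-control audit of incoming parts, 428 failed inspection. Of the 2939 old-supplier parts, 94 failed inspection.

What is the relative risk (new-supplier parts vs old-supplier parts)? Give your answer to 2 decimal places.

RR = 3.33

risk, new-supplier parts = 428/4015 = 0.10660
risk, old-supplier parts = 94/2939 = 0.03198
RR = 0.10660 / 0.03198 = 3.33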